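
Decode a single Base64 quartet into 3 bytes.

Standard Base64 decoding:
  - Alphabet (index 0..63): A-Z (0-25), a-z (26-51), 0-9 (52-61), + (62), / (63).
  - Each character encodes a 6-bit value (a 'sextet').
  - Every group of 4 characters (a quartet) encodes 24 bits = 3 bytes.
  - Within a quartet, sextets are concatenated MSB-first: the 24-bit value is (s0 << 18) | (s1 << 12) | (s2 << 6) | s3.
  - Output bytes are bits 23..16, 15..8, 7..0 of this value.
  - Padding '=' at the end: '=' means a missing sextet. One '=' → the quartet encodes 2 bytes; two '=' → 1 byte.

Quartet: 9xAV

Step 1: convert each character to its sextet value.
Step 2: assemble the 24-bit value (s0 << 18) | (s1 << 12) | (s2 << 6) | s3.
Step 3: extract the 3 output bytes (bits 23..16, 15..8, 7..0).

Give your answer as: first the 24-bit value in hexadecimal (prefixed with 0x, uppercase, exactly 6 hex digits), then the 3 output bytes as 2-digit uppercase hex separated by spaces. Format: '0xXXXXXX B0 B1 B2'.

Sextets: 9=61, x=49, A=0, V=21
24-bit: (61<<18) | (49<<12) | (0<<6) | 21
      = 0xF40000 | 0x031000 | 0x000000 | 0x000015
      = 0xF71015
Bytes: (v>>16)&0xFF=F7, (v>>8)&0xFF=10, v&0xFF=15

Answer: 0xF71015 F7 10 15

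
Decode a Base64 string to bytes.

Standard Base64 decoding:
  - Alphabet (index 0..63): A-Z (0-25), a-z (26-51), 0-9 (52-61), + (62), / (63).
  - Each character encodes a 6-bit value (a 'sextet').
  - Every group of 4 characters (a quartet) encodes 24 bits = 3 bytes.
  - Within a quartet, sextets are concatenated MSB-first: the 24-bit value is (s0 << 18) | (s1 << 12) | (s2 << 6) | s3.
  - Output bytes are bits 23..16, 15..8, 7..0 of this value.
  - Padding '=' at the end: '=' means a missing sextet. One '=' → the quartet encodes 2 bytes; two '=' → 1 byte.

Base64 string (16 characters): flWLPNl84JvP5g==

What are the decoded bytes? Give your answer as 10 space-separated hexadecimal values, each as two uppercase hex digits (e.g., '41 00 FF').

Answer: 7E 55 8B 3C D9 7C E0 9B CF E6

Derivation:
After char 0 ('f'=31): chars_in_quartet=1 acc=0x1F bytes_emitted=0
After char 1 ('l'=37): chars_in_quartet=2 acc=0x7E5 bytes_emitted=0
After char 2 ('W'=22): chars_in_quartet=3 acc=0x1F956 bytes_emitted=0
After char 3 ('L'=11): chars_in_quartet=4 acc=0x7E558B -> emit 7E 55 8B, reset; bytes_emitted=3
After char 4 ('P'=15): chars_in_quartet=1 acc=0xF bytes_emitted=3
After char 5 ('N'=13): chars_in_quartet=2 acc=0x3CD bytes_emitted=3
After char 6 ('l'=37): chars_in_quartet=3 acc=0xF365 bytes_emitted=3
After char 7 ('8'=60): chars_in_quartet=4 acc=0x3CD97C -> emit 3C D9 7C, reset; bytes_emitted=6
After char 8 ('4'=56): chars_in_quartet=1 acc=0x38 bytes_emitted=6
After char 9 ('J'=9): chars_in_quartet=2 acc=0xE09 bytes_emitted=6
After char 10 ('v'=47): chars_in_quartet=3 acc=0x3826F bytes_emitted=6
After char 11 ('P'=15): chars_in_quartet=4 acc=0xE09BCF -> emit E0 9B CF, reset; bytes_emitted=9
After char 12 ('5'=57): chars_in_quartet=1 acc=0x39 bytes_emitted=9
After char 13 ('g'=32): chars_in_quartet=2 acc=0xE60 bytes_emitted=9
Padding '==': partial quartet acc=0xE60 -> emit E6; bytes_emitted=10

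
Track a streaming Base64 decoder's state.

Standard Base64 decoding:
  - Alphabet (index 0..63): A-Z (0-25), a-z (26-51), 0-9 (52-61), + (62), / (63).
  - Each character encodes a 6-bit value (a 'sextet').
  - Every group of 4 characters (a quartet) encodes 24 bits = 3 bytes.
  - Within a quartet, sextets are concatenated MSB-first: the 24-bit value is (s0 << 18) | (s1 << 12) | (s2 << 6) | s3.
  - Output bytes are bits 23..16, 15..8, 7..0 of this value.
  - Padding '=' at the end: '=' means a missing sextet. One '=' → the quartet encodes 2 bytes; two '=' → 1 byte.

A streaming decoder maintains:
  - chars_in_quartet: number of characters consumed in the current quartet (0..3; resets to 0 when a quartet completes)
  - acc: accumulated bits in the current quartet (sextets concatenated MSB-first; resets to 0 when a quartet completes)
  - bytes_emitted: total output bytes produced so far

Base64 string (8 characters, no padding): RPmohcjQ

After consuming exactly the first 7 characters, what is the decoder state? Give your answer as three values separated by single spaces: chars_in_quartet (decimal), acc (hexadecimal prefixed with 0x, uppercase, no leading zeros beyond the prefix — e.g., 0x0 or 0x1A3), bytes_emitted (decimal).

Answer: 3 0x21723 3

Derivation:
After char 0 ('R'=17): chars_in_quartet=1 acc=0x11 bytes_emitted=0
After char 1 ('P'=15): chars_in_quartet=2 acc=0x44F bytes_emitted=0
After char 2 ('m'=38): chars_in_quartet=3 acc=0x113E6 bytes_emitted=0
After char 3 ('o'=40): chars_in_quartet=4 acc=0x44F9A8 -> emit 44 F9 A8, reset; bytes_emitted=3
After char 4 ('h'=33): chars_in_quartet=1 acc=0x21 bytes_emitted=3
After char 5 ('c'=28): chars_in_quartet=2 acc=0x85C bytes_emitted=3
After char 6 ('j'=35): chars_in_quartet=3 acc=0x21723 bytes_emitted=3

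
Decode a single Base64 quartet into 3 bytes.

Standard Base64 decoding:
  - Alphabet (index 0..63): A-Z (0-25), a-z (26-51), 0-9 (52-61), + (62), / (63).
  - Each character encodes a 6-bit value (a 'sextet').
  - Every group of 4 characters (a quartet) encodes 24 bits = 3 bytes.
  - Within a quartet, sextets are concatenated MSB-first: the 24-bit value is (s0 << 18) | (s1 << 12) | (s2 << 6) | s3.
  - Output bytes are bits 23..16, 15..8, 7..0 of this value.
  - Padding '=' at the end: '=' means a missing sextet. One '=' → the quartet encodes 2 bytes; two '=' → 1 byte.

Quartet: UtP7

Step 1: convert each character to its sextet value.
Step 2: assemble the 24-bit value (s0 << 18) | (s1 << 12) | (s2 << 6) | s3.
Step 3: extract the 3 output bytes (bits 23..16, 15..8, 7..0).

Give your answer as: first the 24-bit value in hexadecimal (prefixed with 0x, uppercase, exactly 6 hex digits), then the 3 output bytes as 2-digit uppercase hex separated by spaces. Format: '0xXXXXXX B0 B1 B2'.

Answer: 0x52D3FB 52 D3 FB

Derivation:
Sextets: U=20, t=45, P=15, 7=59
24-bit: (20<<18) | (45<<12) | (15<<6) | 59
      = 0x500000 | 0x02D000 | 0x0003C0 | 0x00003B
      = 0x52D3FB
Bytes: (v>>16)&0xFF=52, (v>>8)&0xFF=D3, v&0xFF=FB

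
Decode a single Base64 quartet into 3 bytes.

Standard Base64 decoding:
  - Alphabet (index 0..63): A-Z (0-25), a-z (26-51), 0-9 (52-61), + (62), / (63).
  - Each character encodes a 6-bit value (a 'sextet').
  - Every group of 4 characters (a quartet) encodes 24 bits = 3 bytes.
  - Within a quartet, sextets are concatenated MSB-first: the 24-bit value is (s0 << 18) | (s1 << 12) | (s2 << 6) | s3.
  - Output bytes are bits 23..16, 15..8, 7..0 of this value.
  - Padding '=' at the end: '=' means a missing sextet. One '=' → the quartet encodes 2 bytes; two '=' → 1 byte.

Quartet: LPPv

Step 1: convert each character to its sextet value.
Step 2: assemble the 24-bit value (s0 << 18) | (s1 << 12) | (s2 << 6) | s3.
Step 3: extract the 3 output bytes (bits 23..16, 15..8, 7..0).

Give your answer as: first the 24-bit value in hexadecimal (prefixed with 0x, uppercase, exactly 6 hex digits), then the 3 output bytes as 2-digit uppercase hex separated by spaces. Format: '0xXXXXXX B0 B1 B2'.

Sextets: L=11, P=15, P=15, v=47
24-bit: (11<<18) | (15<<12) | (15<<6) | 47
      = 0x2C0000 | 0x00F000 | 0x0003C0 | 0x00002F
      = 0x2CF3EF
Bytes: (v>>16)&0xFF=2C, (v>>8)&0xFF=F3, v&0xFF=EF

Answer: 0x2CF3EF 2C F3 EF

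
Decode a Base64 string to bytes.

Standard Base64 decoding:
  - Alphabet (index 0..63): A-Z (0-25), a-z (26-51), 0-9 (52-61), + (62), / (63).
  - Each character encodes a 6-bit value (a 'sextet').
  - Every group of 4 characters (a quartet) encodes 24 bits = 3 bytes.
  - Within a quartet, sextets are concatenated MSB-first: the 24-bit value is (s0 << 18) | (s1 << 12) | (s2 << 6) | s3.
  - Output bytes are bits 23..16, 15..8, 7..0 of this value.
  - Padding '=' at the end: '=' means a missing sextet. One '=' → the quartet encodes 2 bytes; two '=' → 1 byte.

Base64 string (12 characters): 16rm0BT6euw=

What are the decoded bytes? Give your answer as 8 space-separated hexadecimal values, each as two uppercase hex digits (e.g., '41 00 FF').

After char 0 ('1'=53): chars_in_quartet=1 acc=0x35 bytes_emitted=0
After char 1 ('6'=58): chars_in_quartet=2 acc=0xD7A bytes_emitted=0
After char 2 ('r'=43): chars_in_quartet=3 acc=0x35EAB bytes_emitted=0
After char 3 ('m'=38): chars_in_quartet=4 acc=0xD7AAE6 -> emit D7 AA E6, reset; bytes_emitted=3
After char 4 ('0'=52): chars_in_quartet=1 acc=0x34 bytes_emitted=3
After char 5 ('B'=1): chars_in_quartet=2 acc=0xD01 bytes_emitted=3
After char 6 ('T'=19): chars_in_quartet=3 acc=0x34053 bytes_emitted=3
After char 7 ('6'=58): chars_in_quartet=4 acc=0xD014FA -> emit D0 14 FA, reset; bytes_emitted=6
After char 8 ('e'=30): chars_in_quartet=1 acc=0x1E bytes_emitted=6
After char 9 ('u'=46): chars_in_quartet=2 acc=0x7AE bytes_emitted=6
After char 10 ('w'=48): chars_in_quartet=3 acc=0x1EBB0 bytes_emitted=6
Padding '=': partial quartet acc=0x1EBB0 -> emit 7A EC; bytes_emitted=8

Answer: D7 AA E6 D0 14 FA 7A EC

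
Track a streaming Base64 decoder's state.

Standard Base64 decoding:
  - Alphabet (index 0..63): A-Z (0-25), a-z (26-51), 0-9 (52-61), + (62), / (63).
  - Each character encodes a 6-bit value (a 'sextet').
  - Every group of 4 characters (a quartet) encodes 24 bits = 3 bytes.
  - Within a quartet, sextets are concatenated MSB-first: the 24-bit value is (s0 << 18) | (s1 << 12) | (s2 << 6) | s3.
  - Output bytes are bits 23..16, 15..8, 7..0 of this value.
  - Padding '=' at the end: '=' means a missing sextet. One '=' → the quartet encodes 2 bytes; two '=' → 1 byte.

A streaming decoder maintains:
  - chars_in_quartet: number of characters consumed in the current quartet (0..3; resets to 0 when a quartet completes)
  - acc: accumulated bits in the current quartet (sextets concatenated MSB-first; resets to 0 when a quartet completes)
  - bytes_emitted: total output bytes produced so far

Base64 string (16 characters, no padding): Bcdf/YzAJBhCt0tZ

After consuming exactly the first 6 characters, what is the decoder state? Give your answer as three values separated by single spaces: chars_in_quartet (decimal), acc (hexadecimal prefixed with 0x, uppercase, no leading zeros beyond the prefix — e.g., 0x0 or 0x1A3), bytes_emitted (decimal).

Answer: 2 0xFD8 3

Derivation:
After char 0 ('B'=1): chars_in_quartet=1 acc=0x1 bytes_emitted=0
After char 1 ('c'=28): chars_in_quartet=2 acc=0x5C bytes_emitted=0
After char 2 ('d'=29): chars_in_quartet=3 acc=0x171D bytes_emitted=0
After char 3 ('f'=31): chars_in_quartet=4 acc=0x5C75F -> emit 05 C7 5F, reset; bytes_emitted=3
After char 4 ('/'=63): chars_in_quartet=1 acc=0x3F bytes_emitted=3
After char 5 ('Y'=24): chars_in_quartet=2 acc=0xFD8 bytes_emitted=3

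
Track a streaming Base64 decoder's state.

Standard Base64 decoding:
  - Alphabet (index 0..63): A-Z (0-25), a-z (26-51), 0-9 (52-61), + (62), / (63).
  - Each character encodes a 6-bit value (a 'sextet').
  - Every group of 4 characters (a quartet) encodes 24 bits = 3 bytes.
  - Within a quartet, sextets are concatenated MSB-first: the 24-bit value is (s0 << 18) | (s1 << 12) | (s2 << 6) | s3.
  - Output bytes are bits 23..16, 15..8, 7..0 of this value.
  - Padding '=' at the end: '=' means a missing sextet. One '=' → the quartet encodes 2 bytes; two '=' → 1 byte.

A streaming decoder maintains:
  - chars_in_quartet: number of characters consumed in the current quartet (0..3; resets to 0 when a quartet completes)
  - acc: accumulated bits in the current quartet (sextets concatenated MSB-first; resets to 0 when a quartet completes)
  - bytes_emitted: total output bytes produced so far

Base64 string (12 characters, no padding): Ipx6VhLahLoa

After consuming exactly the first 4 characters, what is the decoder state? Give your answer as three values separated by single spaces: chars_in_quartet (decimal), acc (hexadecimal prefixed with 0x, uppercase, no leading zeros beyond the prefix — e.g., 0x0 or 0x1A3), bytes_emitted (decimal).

Answer: 0 0x0 3

Derivation:
After char 0 ('I'=8): chars_in_quartet=1 acc=0x8 bytes_emitted=0
After char 1 ('p'=41): chars_in_quartet=2 acc=0x229 bytes_emitted=0
After char 2 ('x'=49): chars_in_quartet=3 acc=0x8A71 bytes_emitted=0
After char 3 ('6'=58): chars_in_quartet=4 acc=0x229C7A -> emit 22 9C 7A, reset; bytes_emitted=3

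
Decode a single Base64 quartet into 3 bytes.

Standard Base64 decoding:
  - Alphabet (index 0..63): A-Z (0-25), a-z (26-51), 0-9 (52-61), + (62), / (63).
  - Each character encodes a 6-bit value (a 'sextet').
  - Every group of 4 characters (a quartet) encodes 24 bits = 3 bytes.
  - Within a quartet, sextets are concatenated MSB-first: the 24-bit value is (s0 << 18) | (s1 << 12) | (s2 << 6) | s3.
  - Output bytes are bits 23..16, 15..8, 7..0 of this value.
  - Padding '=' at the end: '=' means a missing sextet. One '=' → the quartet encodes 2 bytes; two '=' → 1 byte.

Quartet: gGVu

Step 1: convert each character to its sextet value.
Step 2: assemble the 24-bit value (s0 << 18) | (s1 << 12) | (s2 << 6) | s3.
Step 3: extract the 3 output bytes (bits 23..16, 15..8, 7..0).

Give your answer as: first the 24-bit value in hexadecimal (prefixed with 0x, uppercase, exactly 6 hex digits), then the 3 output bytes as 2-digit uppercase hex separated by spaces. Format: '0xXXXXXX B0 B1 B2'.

Answer: 0x80656E 80 65 6E

Derivation:
Sextets: g=32, G=6, V=21, u=46
24-bit: (32<<18) | (6<<12) | (21<<6) | 46
      = 0x800000 | 0x006000 | 0x000540 | 0x00002E
      = 0x80656E
Bytes: (v>>16)&0xFF=80, (v>>8)&0xFF=65, v&0xFF=6E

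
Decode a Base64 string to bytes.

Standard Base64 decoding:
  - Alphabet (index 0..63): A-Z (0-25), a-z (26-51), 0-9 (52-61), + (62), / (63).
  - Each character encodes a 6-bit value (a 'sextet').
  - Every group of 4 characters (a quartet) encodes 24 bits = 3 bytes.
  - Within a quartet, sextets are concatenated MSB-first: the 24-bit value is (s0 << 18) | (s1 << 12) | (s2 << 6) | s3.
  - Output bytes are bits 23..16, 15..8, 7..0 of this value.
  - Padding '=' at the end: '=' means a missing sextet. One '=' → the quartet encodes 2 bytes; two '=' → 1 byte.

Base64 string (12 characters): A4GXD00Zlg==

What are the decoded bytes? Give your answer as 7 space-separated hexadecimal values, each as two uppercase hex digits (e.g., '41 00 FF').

After char 0 ('A'=0): chars_in_quartet=1 acc=0x0 bytes_emitted=0
After char 1 ('4'=56): chars_in_quartet=2 acc=0x38 bytes_emitted=0
After char 2 ('G'=6): chars_in_quartet=3 acc=0xE06 bytes_emitted=0
After char 3 ('X'=23): chars_in_quartet=4 acc=0x38197 -> emit 03 81 97, reset; bytes_emitted=3
After char 4 ('D'=3): chars_in_quartet=1 acc=0x3 bytes_emitted=3
After char 5 ('0'=52): chars_in_quartet=2 acc=0xF4 bytes_emitted=3
After char 6 ('0'=52): chars_in_quartet=3 acc=0x3D34 bytes_emitted=3
After char 7 ('Z'=25): chars_in_quartet=4 acc=0xF4D19 -> emit 0F 4D 19, reset; bytes_emitted=6
After char 8 ('l'=37): chars_in_quartet=1 acc=0x25 bytes_emitted=6
After char 9 ('g'=32): chars_in_quartet=2 acc=0x960 bytes_emitted=6
Padding '==': partial quartet acc=0x960 -> emit 96; bytes_emitted=7

Answer: 03 81 97 0F 4D 19 96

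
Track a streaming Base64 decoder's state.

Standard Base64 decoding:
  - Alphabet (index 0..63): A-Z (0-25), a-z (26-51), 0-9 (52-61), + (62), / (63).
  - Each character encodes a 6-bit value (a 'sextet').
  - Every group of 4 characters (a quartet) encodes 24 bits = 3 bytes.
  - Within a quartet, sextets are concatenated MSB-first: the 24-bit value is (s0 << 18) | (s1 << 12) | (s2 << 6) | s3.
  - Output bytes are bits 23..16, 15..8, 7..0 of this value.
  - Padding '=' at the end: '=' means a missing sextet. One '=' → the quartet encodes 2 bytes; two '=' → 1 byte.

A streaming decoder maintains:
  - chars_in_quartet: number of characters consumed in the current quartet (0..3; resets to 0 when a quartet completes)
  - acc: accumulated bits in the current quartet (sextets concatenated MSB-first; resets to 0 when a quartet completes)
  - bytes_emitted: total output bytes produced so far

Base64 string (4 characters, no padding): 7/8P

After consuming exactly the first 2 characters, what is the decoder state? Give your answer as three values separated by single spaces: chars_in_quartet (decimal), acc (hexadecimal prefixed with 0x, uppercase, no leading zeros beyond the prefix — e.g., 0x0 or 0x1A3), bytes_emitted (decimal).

Answer: 2 0xEFF 0

Derivation:
After char 0 ('7'=59): chars_in_quartet=1 acc=0x3B bytes_emitted=0
After char 1 ('/'=63): chars_in_quartet=2 acc=0xEFF bytes_emitted=0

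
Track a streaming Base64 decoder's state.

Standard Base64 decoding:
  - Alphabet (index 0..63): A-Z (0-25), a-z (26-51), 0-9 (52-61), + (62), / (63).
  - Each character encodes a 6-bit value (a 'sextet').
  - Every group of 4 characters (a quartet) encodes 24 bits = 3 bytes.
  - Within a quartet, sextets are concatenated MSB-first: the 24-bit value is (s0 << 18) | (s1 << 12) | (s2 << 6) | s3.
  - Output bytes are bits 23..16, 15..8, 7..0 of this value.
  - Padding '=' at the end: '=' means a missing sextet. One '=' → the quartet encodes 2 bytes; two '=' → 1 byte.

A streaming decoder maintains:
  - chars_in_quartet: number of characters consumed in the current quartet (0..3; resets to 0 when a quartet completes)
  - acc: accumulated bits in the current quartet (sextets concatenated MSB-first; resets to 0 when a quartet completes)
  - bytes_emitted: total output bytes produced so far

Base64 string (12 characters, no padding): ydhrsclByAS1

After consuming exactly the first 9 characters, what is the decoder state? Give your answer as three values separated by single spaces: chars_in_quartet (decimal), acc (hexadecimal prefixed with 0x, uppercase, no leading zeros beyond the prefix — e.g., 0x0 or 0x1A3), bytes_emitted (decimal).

Answer: 1 0x32 6

Derivation:
After char 0 ('y'=50): chars_in_quartet=1 acc=0x32 bytes_emitted=0
After char 1 ('d'=29): chars_in_quartet=2 acc=0xC9D bytes_emitted=0
After char 2 ('h'=33): chars_in_quartet=3 acc=0x32761 bytes_emitted=0
After char 3 ('r'=43): chars_in_quartet=4 acc=0xC9D86B -> emit C9 D8 6B, reset; bytes_emitted=3
After char 4 ('s'=44): chars_in_quartet=1 acc=0x2C bytes_emitted=3
After char 5 ('c'=28): chars_in_quartet=2 acc=0xB1C bytes_emitted=3
After char 6 ('l'=37): chars_in_quartet=3 acc=0x2C725 bytes_emitted=3
After char 7 ('B'=1): chars_in_quartet=4 acc=0xB1C941 -> emit B1 C9 41, reset; bytes_emitted=6
After char 8 ('y'=50): chars_in_quartet=1 acc=0x32 bytes_emitted=6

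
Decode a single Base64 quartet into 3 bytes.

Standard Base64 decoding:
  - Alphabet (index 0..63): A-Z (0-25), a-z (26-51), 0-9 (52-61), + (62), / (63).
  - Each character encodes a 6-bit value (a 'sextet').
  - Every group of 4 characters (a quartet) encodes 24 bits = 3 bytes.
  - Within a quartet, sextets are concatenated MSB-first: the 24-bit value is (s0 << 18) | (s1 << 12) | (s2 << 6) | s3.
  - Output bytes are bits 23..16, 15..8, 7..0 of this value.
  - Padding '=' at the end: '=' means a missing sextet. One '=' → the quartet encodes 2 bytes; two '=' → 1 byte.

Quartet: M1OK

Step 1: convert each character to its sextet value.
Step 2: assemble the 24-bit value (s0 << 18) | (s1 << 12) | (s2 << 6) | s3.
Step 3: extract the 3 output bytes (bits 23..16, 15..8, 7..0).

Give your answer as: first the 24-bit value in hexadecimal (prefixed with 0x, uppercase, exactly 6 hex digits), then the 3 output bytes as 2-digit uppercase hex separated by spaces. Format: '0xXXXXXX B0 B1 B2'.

Sextets: M=12, 1=53, O=14, K=10
24-bit: (12<<18) | (53<<12) | (14<<6) | 10
      = 0x300000 | 0x035000 | 0x000380 | 0x00000A
      = 0x33538A
Bytes: (v>>16)&0xFF=33, (v>>8)&0xFF=53, v&0xFF=8A

Answer: 0x33538A 33 53 8A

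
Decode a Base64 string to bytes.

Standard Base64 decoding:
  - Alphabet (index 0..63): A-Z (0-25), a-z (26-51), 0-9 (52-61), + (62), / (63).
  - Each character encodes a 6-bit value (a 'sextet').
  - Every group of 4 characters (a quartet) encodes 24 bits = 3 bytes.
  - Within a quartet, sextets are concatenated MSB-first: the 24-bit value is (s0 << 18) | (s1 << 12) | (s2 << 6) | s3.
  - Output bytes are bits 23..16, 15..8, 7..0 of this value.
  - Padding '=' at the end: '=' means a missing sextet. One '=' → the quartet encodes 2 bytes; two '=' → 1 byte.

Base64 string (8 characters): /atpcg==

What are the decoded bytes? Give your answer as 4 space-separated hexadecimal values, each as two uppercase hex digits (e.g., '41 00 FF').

Answer: FD AB 69 72

Derivation:
After char 0 ('/'=63): chars_in_quartet=1 acc=0x3F bytes_emitted=0
After char 1 ('a'=26): chars_in_quartet=2 acc=0xFDA bytes_emitted=0
After char 2 ('t'=45): chars_in_quartet=3 acc=0x3F6AD bytes_emitted=0
After char 3 ('p'=41): chars_in_quartet=4 acc=0xFDAB69 -> emit FD AB 69, reset; bytes_emitted=3
After char 4 ('c'=28): chars_in_quartet=1 acc=0x1C bytes_emitted=3
After char 5 ('g'=32): chars_in_quartet=2 acc=0x720 bytes_emitted=3
Padding '==': partial quartet acc=0x720 -> emit 72; bytes_emitted=4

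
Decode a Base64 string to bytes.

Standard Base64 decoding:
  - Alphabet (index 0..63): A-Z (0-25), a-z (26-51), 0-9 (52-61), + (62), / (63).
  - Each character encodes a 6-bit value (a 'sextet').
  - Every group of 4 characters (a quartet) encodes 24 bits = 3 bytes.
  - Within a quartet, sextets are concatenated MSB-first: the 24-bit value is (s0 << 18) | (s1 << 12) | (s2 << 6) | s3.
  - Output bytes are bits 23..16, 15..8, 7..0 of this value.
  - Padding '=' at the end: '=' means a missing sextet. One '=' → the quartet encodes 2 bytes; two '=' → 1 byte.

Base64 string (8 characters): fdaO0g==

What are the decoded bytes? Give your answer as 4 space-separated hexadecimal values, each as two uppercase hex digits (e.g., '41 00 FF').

Answer: 7D D6 8E D2

Derivation:
After char 0 ('f'=31): chars_in_quartet=1 acc=0x1F bytes_emitted=0
After char 1 ('d'=29): chars_in_quartet=2 acc=0x7DD bytes_emitted=0
After char 2 ('a'=26): chars_in_quartet=3 acc=0x1F75A bytes_emitted=0
After char 3 ('O'=14): chars_in_quartet=4 acc=0x7DD68E -> emit 7D D6 8E, reset; bytes_emitted=3
After char 4 ('0'=52): chars_in_quartet=1 acc=0x34 bytes_emitted=3
After char 5 ('g'=32): chars_in_quartet=2 acc=0xD20 bytes_emitted=3
Padding '==': partial quartet acc=0xD20 -> emit D2; bytes_emitted=4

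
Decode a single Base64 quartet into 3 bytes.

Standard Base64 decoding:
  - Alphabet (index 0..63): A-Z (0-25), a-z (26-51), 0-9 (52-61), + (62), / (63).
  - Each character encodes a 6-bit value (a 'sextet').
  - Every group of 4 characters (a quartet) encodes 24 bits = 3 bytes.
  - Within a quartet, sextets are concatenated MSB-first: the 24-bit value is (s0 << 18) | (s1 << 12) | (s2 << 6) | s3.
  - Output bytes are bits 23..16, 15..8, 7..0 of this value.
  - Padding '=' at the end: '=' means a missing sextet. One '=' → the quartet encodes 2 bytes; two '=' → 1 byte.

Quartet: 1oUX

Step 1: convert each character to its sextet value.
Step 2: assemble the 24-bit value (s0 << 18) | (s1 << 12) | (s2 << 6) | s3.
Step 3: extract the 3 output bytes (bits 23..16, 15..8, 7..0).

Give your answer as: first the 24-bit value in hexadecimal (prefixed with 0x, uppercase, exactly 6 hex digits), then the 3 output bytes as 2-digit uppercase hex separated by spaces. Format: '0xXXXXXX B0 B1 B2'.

Sextets: 1=53, o=40, U=20, X=23
24-bit: (53<<18) | (40<<12) | (20<<6) | 23
      = 0xD40000 | 0x028000 | 0x000500 | 0x000017
      = 0xD68517
Bytes: (v>>16)&0xFF=D6, (v>>8)&0xFF=85, v&0xFF=17

Answer: 0xD68517 D6 85 17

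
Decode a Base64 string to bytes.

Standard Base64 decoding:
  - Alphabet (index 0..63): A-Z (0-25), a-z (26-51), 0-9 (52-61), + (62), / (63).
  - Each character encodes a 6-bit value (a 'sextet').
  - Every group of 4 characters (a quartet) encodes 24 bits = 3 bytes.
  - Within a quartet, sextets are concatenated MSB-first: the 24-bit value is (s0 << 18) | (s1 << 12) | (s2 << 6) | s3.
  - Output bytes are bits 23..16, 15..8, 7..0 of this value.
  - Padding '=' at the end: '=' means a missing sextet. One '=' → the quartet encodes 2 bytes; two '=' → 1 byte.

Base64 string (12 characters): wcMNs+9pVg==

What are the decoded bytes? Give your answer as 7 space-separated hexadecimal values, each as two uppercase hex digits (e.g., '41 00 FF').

Answer: C1 C3 0D B3 EF 69 56

Derivation:
After char 0 ('w'=48): chars_in_quartet=1 acc=0x30 bytes_emitted=0
After char 1 ('c'=28): chars_in_quartet=2 acc=0xC1C bytes_emitted=0
After char 2 ('M'=12): chars_in_quartet=3 acc=0x3070C bytes_emitted=0
After char 3 ('N'=13): chars_in_quartet=4 acc=0xC1C30D -> emit C1 C3 0D, reset; bytes_emitted=3
After char 4 ('s'=44): chars_in_quartet=1 acc=0x2C bytes_emitted=3
After char 5 ('+'=62): chars_in_quartet=2 acc=0xB3E bytes_emitted=3
After char 6 ('9'=61): chars_in_quartet=3 acc=0x2CFBD bytes_emitted=3
After char 7 ('p'=41): chars_in_quartet=4 acc=0xB3EF69 -> emit B3 EF 69, reset; bytes_emitted=6
After char 8 ('V'=21): chars_in_quartet=1 acc=0x15 bytes_emitted=6
After char 9 ('g'=32): chars_in_quartet=2 acc=0x560 bytes_emitted=6
Padding '==': partial quartet acc=0x560 -> emit 56; bytes_emitted=7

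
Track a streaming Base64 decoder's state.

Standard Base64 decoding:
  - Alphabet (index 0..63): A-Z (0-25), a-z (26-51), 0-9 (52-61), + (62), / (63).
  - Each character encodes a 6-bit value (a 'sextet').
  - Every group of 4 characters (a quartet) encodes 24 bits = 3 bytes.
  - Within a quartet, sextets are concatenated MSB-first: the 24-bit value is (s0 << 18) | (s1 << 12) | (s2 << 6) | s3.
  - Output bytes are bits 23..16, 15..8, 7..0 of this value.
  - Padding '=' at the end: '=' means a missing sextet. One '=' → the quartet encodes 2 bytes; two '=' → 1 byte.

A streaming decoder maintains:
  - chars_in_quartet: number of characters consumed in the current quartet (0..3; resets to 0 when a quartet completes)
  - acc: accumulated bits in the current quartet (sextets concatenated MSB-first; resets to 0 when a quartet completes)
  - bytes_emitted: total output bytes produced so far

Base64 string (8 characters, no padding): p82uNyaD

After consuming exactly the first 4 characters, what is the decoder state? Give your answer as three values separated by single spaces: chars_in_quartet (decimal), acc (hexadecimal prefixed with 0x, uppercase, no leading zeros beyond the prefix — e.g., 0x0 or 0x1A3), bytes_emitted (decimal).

After char 0 ('p'=41): chars_in_quartet=1 acc=0x29 bytes_emitted=0
After char 1 ('8'=60): chars_in_quartet=2 acc=0xA7C bytes_emitted=0
After char 2 ('2'=54): chars_in_quartet=3 acc=0x29F36 bytes_emitted=0
After char 3 ('u'=46): chars_in_quartet=4 acc=0xA7CDAE -> emit A7 CD AE, reset; bytes_emitted=3

Answer: 0 0x0 3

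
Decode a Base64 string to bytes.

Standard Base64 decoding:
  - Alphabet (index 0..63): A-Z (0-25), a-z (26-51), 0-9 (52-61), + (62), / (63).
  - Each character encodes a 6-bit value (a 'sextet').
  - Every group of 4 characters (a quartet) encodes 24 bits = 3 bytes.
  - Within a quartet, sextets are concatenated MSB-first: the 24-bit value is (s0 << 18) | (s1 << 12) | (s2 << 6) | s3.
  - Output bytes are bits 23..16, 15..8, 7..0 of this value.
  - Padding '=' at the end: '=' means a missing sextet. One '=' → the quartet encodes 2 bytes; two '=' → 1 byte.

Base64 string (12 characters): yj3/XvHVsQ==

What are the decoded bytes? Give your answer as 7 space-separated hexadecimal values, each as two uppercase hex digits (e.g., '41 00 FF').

After char 0 ('y'=50): chars_in_quartet=1 acc=0x32 bytes_emitted=0
After char 1 ('j'=35): chars_in_quartet=2 acc=0xCA3 bytes_emitted=0
After char 2 ('3'=55): chars_in_quartet=3 acc=0x328F7 bytes_emitted=0
After char 3 ('/'=63): chars_in_quartet=4 acc=0xCA3DFF -> emit CA 3D FF, reset; bytes_emitted=3
After char 4 ('X'=23): chars_in_quartet=1 acc=0x17 bytes_emitted=3
After char 5 ('v'=47): chars_in_quartet=2 acc=0x5EF bytes_emitted=3
After char 6 ('H'=7): chars_in_quartet=3 acc=0x17BC7 bytes_emitted=3
After char 7 ('V'=21): chars_in_quartet=4 acc=0x5EF1D5 -> emit 5E F1 D5, reset; bytes_emitted=6
After char 8 ('s'=44): chars_in_quartet=1 acc=0x2C bytes_emitted=6
After char 9 ('Q'=16): chars_in_quartet=2 acc=0xB10 bytes_emitted=6
Padding '==': partial quartet acc=0xB10 -> emit B1; bytes_emitted=7

Answer: CA 3D FF 5E F1 D5 B1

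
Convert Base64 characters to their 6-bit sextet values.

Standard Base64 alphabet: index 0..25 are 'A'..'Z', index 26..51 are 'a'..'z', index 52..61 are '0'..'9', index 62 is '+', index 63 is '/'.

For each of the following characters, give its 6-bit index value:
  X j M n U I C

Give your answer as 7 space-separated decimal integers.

'X': A..Z range, ord('X') − ord('A') = 23
'j': a..z range, 26 + ord('j') − ord('a') = 35
'M': A..Z range, ord('M') − ord('A') = 12
'n': a..z range, 26 + ord('n') − ord('a') = 39
'U': A..Z range, ord('U') − ord('A') = 20
'I': A..Z range, ord('I') − ord('A') = 8
'C': A..Z range, ord('C') − ord('A') = 2

Answer: 23 35 12 39 20 8 2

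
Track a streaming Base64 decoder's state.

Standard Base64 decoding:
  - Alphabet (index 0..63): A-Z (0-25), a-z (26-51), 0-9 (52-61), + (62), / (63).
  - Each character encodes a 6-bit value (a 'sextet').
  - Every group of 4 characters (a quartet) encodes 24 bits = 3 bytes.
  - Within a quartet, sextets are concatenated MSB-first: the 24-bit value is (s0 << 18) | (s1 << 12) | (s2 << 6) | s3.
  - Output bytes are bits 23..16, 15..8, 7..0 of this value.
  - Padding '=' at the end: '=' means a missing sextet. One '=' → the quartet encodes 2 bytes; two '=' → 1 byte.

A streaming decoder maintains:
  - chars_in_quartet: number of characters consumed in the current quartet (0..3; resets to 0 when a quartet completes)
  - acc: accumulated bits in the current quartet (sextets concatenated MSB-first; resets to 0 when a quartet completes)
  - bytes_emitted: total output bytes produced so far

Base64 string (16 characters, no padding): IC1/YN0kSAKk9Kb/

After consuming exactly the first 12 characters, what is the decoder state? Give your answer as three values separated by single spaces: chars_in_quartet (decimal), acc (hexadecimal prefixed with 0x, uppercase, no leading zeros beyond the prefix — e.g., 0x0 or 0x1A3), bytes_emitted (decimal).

Answer: 0 0x0 9

Derivation:
After char 0 ('I'=8): chars_in_quartet=1 acc=0x8 bytes_emitted=0
After char 1 ('C'=2): chars_in_quartet=2 acc=0x202 bytes_emitted=0
After char 2 ('1'=53): chars_in_quartet=3 acc=0x80B5 bytes_emitted=0
After char 3 ('/'=63): chars_in_quartet=4 acc=0x202D7F -> emit 20 2D 7F, reset; bytes_emitted=3
After char 4 ('Y'=24): chars_in_quartet=1 acc=0x18 bytes_emitted=3
After char 5 ('N'=13): chars_in_quartet=2 acc=0x60D bytes_emitted=3
After char 6 ('0'=52): chars_in_quartet=3 acc=0x18374 bytes_emitted=3
After char 7 ('k'=36): chars_in_quartet=4 acc=0x60DD24 -> emit 60 DD 24, reset; bytes_emitted=6
After char 8 ('S'=18): chars_in_quartet=1 acc=0x12 bytes_emitted=6
After char 9 ('A'=0): chars_in_quartet=2 acc=0x480 bytes_emitted=6
After char 10 ('K'=10): chars_in_quartet=3 acc=0x1200A bytes_emitted=6
After char 11 ('k'=36): chars_in_quartet=4 acc=0x4802A4 -> emit 48 02 A4, reset; bytes_emitted=9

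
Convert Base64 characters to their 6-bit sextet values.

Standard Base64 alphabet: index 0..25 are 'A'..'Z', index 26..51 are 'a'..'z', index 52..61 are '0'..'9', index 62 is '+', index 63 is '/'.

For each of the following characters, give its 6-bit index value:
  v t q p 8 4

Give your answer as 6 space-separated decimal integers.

Answer: 47 45 42 41 60 56

Derivation:
'v': a..z range, 26 + ord('v') − ord('a') = 47
't': a..z range, 26 + ord('t') − ord('a') = 45
'q': a..z range, 26 + ord('q') − ord('a') = 42
'p': a..z range, 26 + ord('p') − ord('a') = 41
'8': 0..9 range, 52 + ord('8') − ord('0') = 60
'4': 0..9 range, 52 + ord('4') − ord('0') = 56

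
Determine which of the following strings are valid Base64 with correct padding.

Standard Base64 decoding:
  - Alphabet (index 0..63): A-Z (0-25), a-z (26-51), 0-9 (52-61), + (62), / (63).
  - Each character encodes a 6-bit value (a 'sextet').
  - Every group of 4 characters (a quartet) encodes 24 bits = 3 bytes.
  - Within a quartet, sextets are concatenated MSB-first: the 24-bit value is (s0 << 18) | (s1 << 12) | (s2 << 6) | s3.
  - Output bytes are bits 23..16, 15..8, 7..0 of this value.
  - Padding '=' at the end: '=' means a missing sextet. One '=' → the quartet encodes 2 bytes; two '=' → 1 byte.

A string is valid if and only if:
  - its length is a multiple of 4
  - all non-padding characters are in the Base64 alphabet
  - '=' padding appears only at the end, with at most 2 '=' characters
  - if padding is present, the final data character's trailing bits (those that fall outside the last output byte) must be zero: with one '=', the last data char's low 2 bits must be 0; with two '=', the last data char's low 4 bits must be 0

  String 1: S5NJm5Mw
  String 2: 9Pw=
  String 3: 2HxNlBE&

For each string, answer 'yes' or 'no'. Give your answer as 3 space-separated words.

Answer: yes yes no

Derivation:
String 1: 'S5NJm5Mw' → valid
String 2: '9Pw=' → valid
String 3: '2HxNlBE&' → invalid (bad char(s): ['&'])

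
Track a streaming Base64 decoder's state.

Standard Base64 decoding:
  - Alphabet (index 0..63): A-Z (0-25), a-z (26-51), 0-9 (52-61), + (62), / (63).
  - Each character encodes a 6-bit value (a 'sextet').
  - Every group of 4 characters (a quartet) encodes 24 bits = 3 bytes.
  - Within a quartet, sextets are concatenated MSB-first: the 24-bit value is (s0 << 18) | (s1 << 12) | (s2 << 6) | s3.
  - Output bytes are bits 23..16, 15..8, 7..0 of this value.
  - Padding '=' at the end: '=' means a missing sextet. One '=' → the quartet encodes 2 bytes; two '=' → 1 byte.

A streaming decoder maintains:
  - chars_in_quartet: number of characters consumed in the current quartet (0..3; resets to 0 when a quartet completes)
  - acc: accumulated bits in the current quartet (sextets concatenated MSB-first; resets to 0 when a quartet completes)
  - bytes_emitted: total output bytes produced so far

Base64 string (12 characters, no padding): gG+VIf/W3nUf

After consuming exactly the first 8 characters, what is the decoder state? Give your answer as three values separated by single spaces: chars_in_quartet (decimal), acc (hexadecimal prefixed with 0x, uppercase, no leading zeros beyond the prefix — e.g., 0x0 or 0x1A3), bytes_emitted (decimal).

Answer: 0 0x0 6

Derivation:
After char 0 ('g'=32): chars_in_quartet=1 acc=0x20 bytes_emitted=0
After char 1 ('G'=6): chars_in_quartet=2 acc=0x806 bytes_emitted=0
After char 2 ('+'=62): chars_in_quartet=3 acc=0x201BE bytes_emitted=0
After char 3 ('V'=21): chars_in_quartet=4 acc=0x806F95 -> emit 80 6F 95, reset; bytes_emitted=3
After char 4 ('I'=8): chars_in_quartet=1 acc=0x8 bytes_emitted=3
After char 5 ('f'=31): chars_in_quartet=2 acc=0x21F bytes_emitted=3
After char 6 ('/'=63): chars_in_quartet=3 acc=0x87FF bytes_emitted=3
After char 7 ('W'=22): chars_in_quartet=4 acc=0x21FFD6 -> emit 21 FF D6, reset; bytes_emitted=6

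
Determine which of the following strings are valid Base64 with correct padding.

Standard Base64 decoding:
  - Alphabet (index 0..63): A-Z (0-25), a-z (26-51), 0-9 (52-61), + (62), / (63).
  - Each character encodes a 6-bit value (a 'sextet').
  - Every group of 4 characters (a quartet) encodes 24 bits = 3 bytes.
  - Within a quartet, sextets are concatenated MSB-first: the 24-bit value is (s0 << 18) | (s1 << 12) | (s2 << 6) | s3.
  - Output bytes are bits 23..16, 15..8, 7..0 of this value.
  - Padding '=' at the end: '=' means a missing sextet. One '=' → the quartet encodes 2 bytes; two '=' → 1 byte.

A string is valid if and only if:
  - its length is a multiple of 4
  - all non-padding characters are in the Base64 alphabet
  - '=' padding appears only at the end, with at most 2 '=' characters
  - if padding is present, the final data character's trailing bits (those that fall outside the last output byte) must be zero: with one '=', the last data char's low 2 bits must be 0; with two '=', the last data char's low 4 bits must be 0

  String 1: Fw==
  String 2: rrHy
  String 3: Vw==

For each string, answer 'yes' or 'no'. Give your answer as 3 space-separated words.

Answer: yes yes yes

Derivation:
String 1: 'Fw==' → valid
String 2: 'rrHy' → valid
String 3: 'Vw==' → valid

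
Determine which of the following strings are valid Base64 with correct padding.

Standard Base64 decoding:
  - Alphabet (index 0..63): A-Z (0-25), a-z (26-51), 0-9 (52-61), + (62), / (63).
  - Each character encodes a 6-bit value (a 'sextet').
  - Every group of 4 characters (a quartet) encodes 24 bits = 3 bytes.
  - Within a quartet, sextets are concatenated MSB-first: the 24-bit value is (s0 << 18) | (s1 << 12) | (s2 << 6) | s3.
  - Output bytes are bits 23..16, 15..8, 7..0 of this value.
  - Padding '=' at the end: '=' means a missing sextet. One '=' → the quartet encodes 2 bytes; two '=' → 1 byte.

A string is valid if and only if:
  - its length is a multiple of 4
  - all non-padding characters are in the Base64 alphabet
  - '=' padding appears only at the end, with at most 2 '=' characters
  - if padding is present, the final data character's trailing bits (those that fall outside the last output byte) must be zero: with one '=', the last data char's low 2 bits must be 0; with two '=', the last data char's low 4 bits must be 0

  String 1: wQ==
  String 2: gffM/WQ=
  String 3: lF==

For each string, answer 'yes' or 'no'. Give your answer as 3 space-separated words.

String 1: 'wQ==' → valid
String 2: 'gffM/WQ=' → valid
String 3: 'lF==' → invalid (bad trailing bits)

Answer: yes yes no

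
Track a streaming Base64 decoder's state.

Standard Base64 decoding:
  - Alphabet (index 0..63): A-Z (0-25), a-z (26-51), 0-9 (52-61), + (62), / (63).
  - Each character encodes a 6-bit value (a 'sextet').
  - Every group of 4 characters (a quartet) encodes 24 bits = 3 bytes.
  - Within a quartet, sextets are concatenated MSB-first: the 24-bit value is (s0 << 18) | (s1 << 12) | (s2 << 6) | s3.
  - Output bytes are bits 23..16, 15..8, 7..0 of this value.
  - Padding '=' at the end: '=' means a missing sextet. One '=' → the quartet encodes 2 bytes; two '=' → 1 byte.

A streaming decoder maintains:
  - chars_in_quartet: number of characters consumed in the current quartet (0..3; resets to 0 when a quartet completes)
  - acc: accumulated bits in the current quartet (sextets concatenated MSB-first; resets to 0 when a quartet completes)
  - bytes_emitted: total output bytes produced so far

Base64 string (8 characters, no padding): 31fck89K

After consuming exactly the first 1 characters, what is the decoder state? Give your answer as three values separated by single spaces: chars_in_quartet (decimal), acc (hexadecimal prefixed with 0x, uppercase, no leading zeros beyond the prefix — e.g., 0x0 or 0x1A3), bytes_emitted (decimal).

Answer: 1 0x37 0

Derivation:
After char 0 ('3'=55): chars_in_quartet=1 acc=0x37 bytes_emitted=0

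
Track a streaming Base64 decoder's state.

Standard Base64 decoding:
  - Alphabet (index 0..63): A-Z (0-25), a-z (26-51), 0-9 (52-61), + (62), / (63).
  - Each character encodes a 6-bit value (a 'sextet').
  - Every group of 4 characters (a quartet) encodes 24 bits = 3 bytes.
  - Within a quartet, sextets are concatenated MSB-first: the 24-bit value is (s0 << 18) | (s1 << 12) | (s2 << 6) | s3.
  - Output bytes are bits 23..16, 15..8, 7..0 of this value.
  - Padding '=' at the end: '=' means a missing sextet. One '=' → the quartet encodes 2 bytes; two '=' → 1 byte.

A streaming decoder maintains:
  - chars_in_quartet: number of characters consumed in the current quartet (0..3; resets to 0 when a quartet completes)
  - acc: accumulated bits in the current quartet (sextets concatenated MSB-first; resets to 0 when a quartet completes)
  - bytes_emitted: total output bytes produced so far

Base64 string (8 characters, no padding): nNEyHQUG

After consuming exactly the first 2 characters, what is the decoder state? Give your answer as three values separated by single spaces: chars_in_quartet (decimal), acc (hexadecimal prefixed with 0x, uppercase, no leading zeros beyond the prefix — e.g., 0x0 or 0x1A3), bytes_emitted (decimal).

Answer: 2 0x9CD 0

Derivation:
After char 0 ('n'=39): chars_in_quartet=1 acc=0x27 bytes_emitted=0
After char 1 ('N'=13): chars_in_quartet=2 acc=0x9CD bytes_emitted=0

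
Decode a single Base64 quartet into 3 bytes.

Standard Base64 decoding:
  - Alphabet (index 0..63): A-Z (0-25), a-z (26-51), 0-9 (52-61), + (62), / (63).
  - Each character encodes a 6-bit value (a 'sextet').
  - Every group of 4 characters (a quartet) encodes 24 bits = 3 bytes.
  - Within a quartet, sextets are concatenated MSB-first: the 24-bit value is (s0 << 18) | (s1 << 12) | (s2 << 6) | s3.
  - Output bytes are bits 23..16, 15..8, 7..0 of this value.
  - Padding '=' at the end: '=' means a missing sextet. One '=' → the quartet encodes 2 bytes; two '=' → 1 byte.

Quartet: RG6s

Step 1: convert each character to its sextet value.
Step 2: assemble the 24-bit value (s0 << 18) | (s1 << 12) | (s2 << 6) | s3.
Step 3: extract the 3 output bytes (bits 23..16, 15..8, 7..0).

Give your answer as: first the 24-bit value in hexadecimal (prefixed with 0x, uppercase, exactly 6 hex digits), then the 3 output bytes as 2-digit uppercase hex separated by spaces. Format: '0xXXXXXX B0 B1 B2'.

Answer: 0x446EAC 44 6E AC

Derivation:
Sextets: R=17, G=6, 6=58, s=44
24-bit: (17<<18) | (6<<12) | (58<<6) | 44
      = 0x440000 | 0x006000 | 0x000E80 | 0x00002C
      = 0x446EAC
Bytes: (v>>16)&0xFF=44, (v>>8)&0xFF=6E, v&0xFF=AC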